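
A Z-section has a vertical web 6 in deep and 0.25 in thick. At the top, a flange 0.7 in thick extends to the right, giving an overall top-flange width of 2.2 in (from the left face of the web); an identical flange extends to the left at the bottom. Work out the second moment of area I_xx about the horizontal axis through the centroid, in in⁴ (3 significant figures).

Treat the section as a set of non-overlapping primitives; coordinates are from the bounding-box lower-left.
Web: 0.25 × 6, A = 1.5 in², y = 3 in, Ī = 4.5 in⁴.
Top flange (beyond web): 1.95 × 0.7, A = 1.365 in², y = 5.65 in, Ī = 0.055738 in⁴.
Bottom flange (beyond web): 1.95 × 0.7, A = 1.365 in², y = 0.35 in, Ī = 0.055738 in⁴.
Centroid: ȳ = ΣA·y / ΣA = 3 in.
Transfer each piece to the horizontal axis through the centroid using Ī + A·d² with d = y − 3:
  web: d = 0 in → contributes +4.5 in⁴
  top flange (beyond web): d = 2.65 in → contributes +9.6415 in⁴
  bottom flange (beyond web): d = -2.65 in → contributes +9.6415 in⁴
Total I = 23.783 in⁴.

I_xx ≈ 23.8 in⁴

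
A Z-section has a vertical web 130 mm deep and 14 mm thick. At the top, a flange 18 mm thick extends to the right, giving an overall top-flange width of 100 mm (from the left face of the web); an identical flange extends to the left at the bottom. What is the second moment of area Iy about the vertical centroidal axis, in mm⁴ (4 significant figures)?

Break the section into simple shapes (no overlaps), measuring from the bottom-left corner of the bounding box.
Web: 14 × 130, A = 1 820 mm², x = 93 mm, Ī = 29726.7 mm⁴.
Top flange (beyond web): 86 × 18, A = 1 548 mm², x = 143 mm, Ī = 954 084 mm⁴.
Bottom flange (beyond web): 86 × 18, A = 1 548 mm², x = 43 mm, Ī = 954 084 mm⁴.
Centroid: x̄ = ΣA·x / ΣA = 93 mm.
Transfer each piece to the vertical centroidal axis using Ī + A·d² with d = x − 93:
  web: d = 0 mm → contributes +29726.7 mm⁴
  top flange (beyond web): d = 50 mm → contributes +4 824 084 mm⁴
  bottom flange (beyond web): d = -50 mm → contributes +4 824 084 mm⁴
Total I = 9 677 895 mm⁴.

Iy ≈ 9.678 × 10⁶ mm⁴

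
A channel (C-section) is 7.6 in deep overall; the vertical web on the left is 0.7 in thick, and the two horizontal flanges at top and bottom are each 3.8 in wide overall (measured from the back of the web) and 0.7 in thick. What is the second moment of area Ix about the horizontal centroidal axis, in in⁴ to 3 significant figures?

Treat the section as a set of non-overlapping primitives; coordinates are from the bounding-box lower-left.
Web: 0.7 × 7.6, A = 5.32 in², y = 3.8 in, Ī = 25.607 in⁴.
Top flange (beyond web): 3.1 × 0.7, A = 2.17 in², y = 7.25 in, Ī = 0.088608 in⁴.
Bottom flange (beyond web): 3.1 × 0.7, A = 2.17 in², y = 0.35 in, Ī = 0.088608 in⁴.
By symmetry the centroid is at mid-height, ȳ = 3.8 in.
Transfer each piece to the horizontal centroidal axis using Ī + A·d² with d = y − 3.8:
  web: d = 0 in → contributes +25.607 in⁴
  top flange (beyond web): d = 3.45 in → contributes +25.917 in⁴
  bottom flange (beyond web): d = -3.45 in → contributes +25.917 in⁴
Total I = 77.441 in⁴.

Ix ≈ 77.4 in⁴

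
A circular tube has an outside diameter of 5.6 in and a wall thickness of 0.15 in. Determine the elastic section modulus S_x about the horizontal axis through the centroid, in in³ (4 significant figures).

S_x ≈ 3.408 in³

Decompose the section into non-overlapping parts with the origin at the bottom-left of its bounding rectangle.
Outer circle: ⌀5.6, A = 24.6301 in², y = 2.8 in, Ī = 48.275 in⁴.
Bore (subtracted): ⌀5.3, A = 22.0618 in², y = 2.8 in, Ī = 38.7323 in⁴.
By symmetry the centroid is at mid-height, ȳ = 2.8 in.
All pieces are centred on the horizontal axis through the centroid, so I = ΣĪ (holes subtracted) = 9.54266 in⁴.
Extreme fibre distance c = 2.8 in; S = I/c = 3.40809 in³.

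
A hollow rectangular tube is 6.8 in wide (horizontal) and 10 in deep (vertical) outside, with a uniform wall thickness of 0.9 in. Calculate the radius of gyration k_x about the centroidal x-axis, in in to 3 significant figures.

Split into non-overlapping primitives; take the origin at the lower-left of the bounding box.
Outer rectangle: 6.8 × 10, A = 68 in², y = 5 in, Ī = 566.67 in⁴.
Inner void (subtracted): 5 × 8.2, A = 41 in², y = 5 in, Ī = 229.74 in⁴.
By symmetry the centroid is at mid-height, ȳ = 5 in.
All pieces are centred on the centroidal x-axis, so I = ΣĪ (holes subtracted) = 336.93 in⁴.
Radius of gyration: k = √(I/A) = √(336.93 / 27) = 3.5325 in.

k_x ≈ 3.53 in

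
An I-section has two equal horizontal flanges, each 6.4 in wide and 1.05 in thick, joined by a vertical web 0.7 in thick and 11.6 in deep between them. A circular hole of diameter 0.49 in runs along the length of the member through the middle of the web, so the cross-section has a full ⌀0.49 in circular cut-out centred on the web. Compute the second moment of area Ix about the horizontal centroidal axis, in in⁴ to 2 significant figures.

Ix ≈ 630 in⁴

Decompose the section into non-overlapping parts with the origin at the bottom-left of its bounding rectangle.
Bottom flange: 6.4 × 1.05, A = 6.72 in², y = 0.525 in, Ī = 0.6174 in⁴.
Web: 0.7 × 11.6, A = 8.12 in², y = 6.85 in, Ī = 91.05 in⁴.
Top flange: 6.4 × 1.05, A = 6.72 in², y = 13.18 in, Ī = 0.6174 in⁴.
Hole (subtracted): ⌀0.49, A = 0.1886 in², y = 6.85 in, Ī = 0.00283 in⁴.
By symmetry the centroid is at mid-height, ȳ = 6.85 in.
Transfer each piece to the horizontal centroidal axis using Ī + A·d² with d = y − 6.85:
  bottom flange: d = -6.325 in → contributes +269.5 in⁴
  web: d = 0 in → contributes +91.05 in⁴
  top flange: d = 6.325 in → contributes +269.5 in⁴
  hole: d = 0 in → contributes −0.00283 in⁴
Total I = 630 in⁴.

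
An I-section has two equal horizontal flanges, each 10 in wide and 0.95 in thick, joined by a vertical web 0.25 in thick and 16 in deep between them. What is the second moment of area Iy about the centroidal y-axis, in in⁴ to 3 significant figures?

Split into non-overlapping primitives; take the origin at the lower-left of the bounding box.
Bottom flange: 10 × 0.95, A = 9.5 in², x = 5 in, Ī = 79.167 in⁴.
Web: 0.25 × 16, A = 4 in², x = 5 in, Ī = 0.020833 in⁴.
Top flange: 10 × 0.95, A = 9.5 in², x = 5 in, Ī = 79.167 in⁴.
By symmetry the centroid is at mid-width, x̄ = 5 in.
All pieces are centred on the centroidal y-axis, so I = ΣĪ = 158.35 in⁴.

Iy ≈ 158 in⁴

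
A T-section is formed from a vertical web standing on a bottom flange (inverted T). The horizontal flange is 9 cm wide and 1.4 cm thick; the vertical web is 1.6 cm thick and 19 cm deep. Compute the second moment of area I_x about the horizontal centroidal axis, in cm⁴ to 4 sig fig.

Treat the section as a set of non-overlapping primitives; coordinates are from the bounding-box lower-left.
Flange: 9 × 1.4, A = 12.6 cm², y = 0.7 cm, Ī = 2.058 cm⁴.
Web: 1.6 × 19, A = 30.4 cm², y = 10.9 cm, Ī = 914.533 cm⁴.
Centroid: ȳ = ΣA·y / ΣA = 7.91116 cm.
Transfer each piece to the horizontal centroidal axis using Ī + A·d² with d = y − 7.91116:
  flange: d = -7.21116 cm → contributes +657.269 cm⁴
  web: d = 2.98884 cm → contributes +1186.1 cm⁴
Total I = 1843.37 cm⁴.

I_x ≈ 1843 cm⁴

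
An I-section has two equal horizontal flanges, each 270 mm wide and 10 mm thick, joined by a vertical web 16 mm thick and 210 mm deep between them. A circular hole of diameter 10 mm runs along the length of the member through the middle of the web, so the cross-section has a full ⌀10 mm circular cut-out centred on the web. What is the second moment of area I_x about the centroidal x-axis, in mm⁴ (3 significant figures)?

I_x ≈ 7.77 × 10⁷ mm⁴

Treat the section as a set of non-overlapping primitives; coordinates are from the bounding-box lower-left.
Bottom flange: 270 × 10, A = 2 700 mm², y = 5 mm, Ī = 22 500 mm⁴.
Web: 16 × 210, A = 3 360 mm², y = 115 mm, Ī = 12 348 000 mm⁴.
Top flange: 270 × 10, A = 2 700 mm², y = 225 mm, Ī = 22 500 mm⁴.
Hole (subtracted): ⌀10, A = 78.54 mm², y = 115 mm, Ī = 490.87 mm⁴.
By symmetry the centroid is at mid-height, ȳ = 115 mm.
Transfer each piece to the centroidal x-axis using Ī + A·d² with d = y − 115:
  bottom flange: d = -110 mm → contributes +32 692 500 mm⁴
  web: d = 0 mm → contributes +12 348 000 mm⁴
  top flange: d = 110 mm → contributes +32 692 500 mm⁴
  hole: d = 0 mm → contributes −490.87 mm⁴
Total I = 77 732 509 mm⁴.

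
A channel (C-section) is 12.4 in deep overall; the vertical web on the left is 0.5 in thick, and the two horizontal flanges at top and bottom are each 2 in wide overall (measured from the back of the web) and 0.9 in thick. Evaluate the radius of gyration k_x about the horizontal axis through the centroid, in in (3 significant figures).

Break the section into simple shapes (no overlaps), measuring from the bottom-left corner of the bounding box.
Web: 0.5 × 12.4, A = 6.2 in², y = 6.2 in, Ī = 79.443 in⁴.
Top flange (beyond web): 1.5 × 0.9, A = 1.35 in², y = 11.95 in, Ī = 0.091125 in⁴.
Bottom flange (beyond web): 1.5 × 0.9, A = 1.35 in², y = 0.45 in, Ī = 0.091125 in⁴.
By symmetry the centroid is at mid-height, ȳ = 6.2 in.
Transfer each piece to the horizontal axis through the centroid using Ī + A·d² with d = y − 6.2:
  web: d = 0 in → contributes +79.443 in⁴
  top flange (beyond web): d = 5.75 in → contributes +44.726 in⁴
  bottom flange (beyond web): d = -5.75 in → contributes +44.726 in⁴
Total I = 168.89 in⁴.
Radius of gyration: k = √(I/A) = √(168.89 / 8.9) = 4.3562 in.

k_x ≈ 4.36 in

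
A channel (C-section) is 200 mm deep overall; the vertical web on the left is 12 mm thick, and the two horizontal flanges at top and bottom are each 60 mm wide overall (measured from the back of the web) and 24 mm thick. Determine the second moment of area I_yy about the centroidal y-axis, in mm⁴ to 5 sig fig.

I_yy ≈ 1.5291 × 10⁶ mm⁴

Split into non-overlapping primitives; take the origin at the lower-left of the bounding box.
Web: 12 × 200, A = 2 400 mm², x = 6 mm, Ī = 28 800 mm⁴.
Top flange (beyond web): 48 × 24, A = 1 152 mm², x = 36 mm, Ī = 221 184 mm⁴.
Bottom flange (beyond web): 48 × 24, A = 1 152 mm², x = 36 mm, Ī = 221 184 mm⁴.
Centroid: x̄ = ΣA·x / ΣA = 20.69388 mm.
Transfer each piece to the centroidal y-axis using Ī + A·d² with d = x − 20.69388:
  web: d = -14.69388 mm → contributes +546984.1 mm⁴
  top flange (beyond web): d = 15.30612 mm → contributes +491071.5 mm⁴
  bottom flange (beyond web): d = 15.30612 mm → contributes +491071.5 mm⁴
Total I = 1 529 127 mm⁴.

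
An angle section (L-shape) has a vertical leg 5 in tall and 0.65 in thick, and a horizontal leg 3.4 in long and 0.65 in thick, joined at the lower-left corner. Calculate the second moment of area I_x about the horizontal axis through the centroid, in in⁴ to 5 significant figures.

I_x ≈ 12.289 in⁴

Treat the section as a set of non-overlapping primitives; coordinates are from the bounding-box lower-left.
Vertical leg: 0.65 × 5, A = 3.25 in², y = 2.5 in, Ī = 6.770833 in⁴.
Horizontal leg (remainder): 2.75 × 0.65, A = 1.7875 in², y = 0.325 in, Ī = 0.0629349 in⁴.
Centroid: ȳ = ΣA·y / ΣA = 1.728226 in.
Transfer each piece to the horizontal axis through the centroid using Ī + A·d² with d = y − 1.728226:
  vertical leg: d = 0.7717742 in → contributes +8.706648 in⁴
  horizontal leg (remainder): d = -1.403226 in → contributes +3.582599 in⁴
Total I = 12.28925 in⁴.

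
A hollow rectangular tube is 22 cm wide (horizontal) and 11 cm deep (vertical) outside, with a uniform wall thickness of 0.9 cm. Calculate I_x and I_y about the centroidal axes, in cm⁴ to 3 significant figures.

I_x ≈ 1130 cm⁴, I_y ≈ 3440 cm⁴

Break the section into simple shapes (no overlaps), measuring from the bottom-left corner of the bounding box.
Outer rectangle: 22 × 11, A = 242 cm², y = 5.5 cm, Ī = 2440.2 cm⁴.
Inner void (subtracted): 20.2 × 9.2, A = 185.84 cm², y = 5.5 cm, Ī = 1310.8 cm⁴.
By symmetry the centroid is at mid-height, ȳ = 5.5 cm.
All pieces are centred on the centroidal x-axis, so I = ΣĪ (holes subtracted) = 1129.4 cm⁴.
Repeating about the centroidal y-axis gives I_y = 3441.5 cm⁴.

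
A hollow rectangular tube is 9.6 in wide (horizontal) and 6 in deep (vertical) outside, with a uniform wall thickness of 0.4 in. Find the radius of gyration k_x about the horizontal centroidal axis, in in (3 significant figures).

k_x ≈ 2.43 in

Decompose the section into non-overlapping parts with the origin at the bottom-left of its bounding rectangle.
Outer rectangle: 9.6 × 6, A = 57.6 in², y = 3 in, Ī = 172.8 in⁴.
Inner void (subtracted): 8.8 × 5.2, A = 45.76 in², y = 3 in, Ī = 103.11 in⁴.
By symmetry the centroid is at mid-height, ȳ = 3 in.
All pieces are centred on the horizontal centroidal axis, so I = ΣĪ (holes subtracted) = 69.687 in⁴.
Radius of gyration: k = √(I/A) = √(69.687 / 11.84) = 2.4261 in.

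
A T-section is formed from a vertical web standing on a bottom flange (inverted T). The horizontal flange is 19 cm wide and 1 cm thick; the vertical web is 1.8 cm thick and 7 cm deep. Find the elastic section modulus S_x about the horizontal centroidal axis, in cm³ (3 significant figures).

Break the section into simple shapes (no overlaps), measuring from the bottom-left corner of the bounding box.
Flange: 19 × 1, A = 19 cm², y = 0.5 cm, Ī = 1.5833 cm⁴.
Web: 1.8 × 7, A = 12.6 cm², y = 4.5 cm, Ī = 51.45 cm⁴.
Centroid: ȳ = ΣA·y / ΣA = 2.0949 cm.
Transfer each piece to the horizontal centroidal axis using Ī + A·d² with d = y − 2.0949:
  flange: d = -1.5949 cm → contributes +49.916 cm⁴
  web: d = 2.4051 cm → contributes +124.33 cm⁴
Total I = 174.25 cm⁴.
Extreme fibre distance c = 5.9051 cm; S = I/c = 29.508 cm³.

S_x ≈ 29.5 cm³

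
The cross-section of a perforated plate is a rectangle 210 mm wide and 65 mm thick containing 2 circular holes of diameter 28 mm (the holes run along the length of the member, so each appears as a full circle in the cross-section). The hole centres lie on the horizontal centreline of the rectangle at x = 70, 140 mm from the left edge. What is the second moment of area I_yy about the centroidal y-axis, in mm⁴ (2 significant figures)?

Decompose the section into non-overlapping parts with the origin at the bottom-left of its bounding rectangle.
Plate: 210 × 65, A = 13 650 mm², x = 105 mm, Ī = 50 163 750 mm⁴.
Hole 1 (subtracted): ⌀28, A = 615.8 mm², x = 70 mm, Ī = 30 172 mm⁴.
Hole 2 (subtracted): ⌀28, A = 615.8 mm², x = 140 mm, Ī = 30 172 mm⁴.
By symmetry the centroid is at mid-width, x̄ = 105 mm.
Transfer each piece to the centroidal y-axis using Ī + A·d² with d = x − 105:
  plate: d = 0 mm → contributes +50 163 750 mm⁴
  hole 1: d = -35 mm → contributes −784 468 mm⁴
  hole 2: d = 35 mm → contributes −784 468 mm⁴
Total I = 48 594 813 mm⁴.

I_yy ≈ 4.9 × 10⁷ mm⁴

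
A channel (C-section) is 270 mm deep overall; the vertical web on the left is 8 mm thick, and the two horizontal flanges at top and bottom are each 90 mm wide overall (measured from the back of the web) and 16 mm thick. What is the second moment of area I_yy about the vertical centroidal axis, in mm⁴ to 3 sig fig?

I_yy ≈ 3.88 × 10⁶ mm⁴

Split into non-overlapping primitives; take the origin at the lower-left of the bounding box.
Web: 8 × 270, A = 2 160 mm², x = 4 mm, Ī = 11 520 mm⁴.
Top flange (beyond web): 82 × 16, A = 1 312 mm², x = 49 mm, Ī = 735 157 mm⁴.
Bottom flange (beyond web): 82 × 16, A = 1 312 mm², x = 49 mm, Ī = 735 157 mm⁴.
Centroid: x̄ = ΣA·x / ΣA = 28.682 mm.
Transfer each piece to the vertical centroidal axis using Ī + A·d² with d = x − 28.682:
  web: d = -24.682 mm → contributes +1 327 424 mm⁴
  top flange (beyond web): d = 20.318 mm → contributes +1 276 764 mm⁴
  bottom flange (beyond web): d = 20.318 mm → contributes +1 276 764 mm⁴
Total I = 3 880 952 mm⁴.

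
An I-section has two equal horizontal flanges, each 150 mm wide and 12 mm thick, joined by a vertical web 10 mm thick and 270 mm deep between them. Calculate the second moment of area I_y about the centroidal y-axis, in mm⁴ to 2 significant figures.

I_y ≈ 6.8 × 10⁶ mm⁴

Split into non-overlapping primitives; take the origin at the lower-left of the bounding box.
Bottom flange: 150 × 12, A = 1 800 mm², x = 75 mm, Ī = 3 375 000 mm⁴.
Web: 10 × 270, A = 2 700 mm², x = 75 mm, Ī = 22 500 mm⁴.
Top flange: 150 × 12, A = 1 800 mm², x = 75 mm, Ī = 3 375 000 mm⁴.
By symmetry the centroid is at mid-width, x̄ = 75 mm.
All pieces are centred on the centroidal y-axis, so I = ΣĪ = 6 772 500 mm⁴.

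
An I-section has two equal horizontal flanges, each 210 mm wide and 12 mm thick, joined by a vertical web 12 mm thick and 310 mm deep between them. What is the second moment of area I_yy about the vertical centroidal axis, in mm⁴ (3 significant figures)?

I_yy ≈ 1.86 × 10⁷ mm⁴

Break the section into simple shapes (no overlaps), measuring from the bottom-left corner of the bounding box.
Bottom flange: 210 × 12, A = 2 520 mm², x = 105 mm, Ī = 9 261 000 mm⁴.
Web: 12 × 310, A = 3 720 mm², x = 105 mm, Ī = 44 640 mm⁴.
Top flange: 210 × 12, A = 2 520 mm², x = 105 mm, Ī = 9 261 000 mm⁴.
By symmetry the centroid is at mid-width, x̄ = 105 mm.
All pieces are centred on the vertical centroidal axis, so I = ΣĪ = 18 566 640 mm⁴.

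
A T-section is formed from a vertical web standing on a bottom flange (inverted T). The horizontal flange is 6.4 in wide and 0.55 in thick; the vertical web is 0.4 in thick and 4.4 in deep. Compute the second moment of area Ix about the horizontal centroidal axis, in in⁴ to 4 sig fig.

Split into non-overlapping primitives; take the origin at the lower-left of the bounding box.
Flange: 6.4 × 0.55, A = 3.52 in², y = 0.275 in, Ī = 0.0887333 in⁴.
Web: 0.4 × 4.4, A = 1.76 in², y = 2.75 in, Ī = 2.83947 in⁴.
Centroid: ȳ = ΣA·y / ΣA = 1.1 in.
Transfer each piece to the horizontal centroidal axis using Ī + A·d² with d = y − 1.1:
  flange: d = -0.825 in → contributes +2.48453 in⁴
  web: d = 1.65 in → contributes +7.63107 in⁴
Total I = 10.1156 in⁴.

Ix ≈ 10.12 in⁴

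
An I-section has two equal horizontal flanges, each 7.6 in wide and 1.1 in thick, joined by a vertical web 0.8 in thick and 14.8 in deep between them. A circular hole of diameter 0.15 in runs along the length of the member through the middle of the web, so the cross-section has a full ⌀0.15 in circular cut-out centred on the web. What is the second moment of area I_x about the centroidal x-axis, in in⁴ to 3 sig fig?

Treat the section as a set of non-overlapping primitives; coordinates are from the bounding-box lower-left.
Bottom flange: 7.6 × 1.1, A = 8.36 in², y = 0.55 in, Ī = 0.84297 in⁴.
Web: 0.8 × 14.8, A = 11.84 in², y = 8.5 in, Ī = 216.12 in⁴.
Top flange: 7.6 × 1.1, A = 8.36 in², y = 16.45 in, Ī = 0.84297 in⁴.
Hole (subtracted): ⌀0.15, A = 0.017671 in², y = 8.5 in, Ī = 0.00002485 in⁴.
By symmetry the centroid is at mid-height, ȳ = 8.5 in.
Transfer each piece to the centroidal x-axis using Ī + A·d² with d = y − 8.5:
  bottom flange: d = -7.95 in → contributes +529.22 in⁴
  web: d = 0 in → contributes +216.12 in⁴
  top flange: d = 7.95 in → contributes +529.22 in⁴
  hole: d = 0 in → contributes −0.00002485 in⁴
Total I = 1274.6 in⁴.

I_x ≈ 1270 in⁴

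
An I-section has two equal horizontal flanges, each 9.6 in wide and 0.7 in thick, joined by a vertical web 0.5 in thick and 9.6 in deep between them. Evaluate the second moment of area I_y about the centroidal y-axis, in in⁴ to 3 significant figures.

Decompose the section into non-overlapping parts with the origin at the bottom-left of its bounding rectangle.
Bottom flange: 9.6 × 0.7, A = 6.72 in², x = 4.8 in, Ī = 51.61 in⁴.
Web: 0.5 × 9.6, A = 4.8 in², x = 4.8 in, Ī = 0.1 in⁴.
Top flange: 9.6 × 0.7, A = 6.72 in², x = 4.8 in, Ī = 51.61 in⁴.
By symmetry the centroid is at mid-width, x̄ = 4.8 in.
All pieces are centred on the centroidal y-axis, so I = ΣĪ = 103.32 in⁴.

I_y ≈ 103 in⁴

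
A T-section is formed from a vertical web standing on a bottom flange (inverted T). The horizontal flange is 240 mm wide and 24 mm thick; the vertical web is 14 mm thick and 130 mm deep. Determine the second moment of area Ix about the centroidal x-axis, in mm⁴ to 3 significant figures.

Treat the section as a set of non-overlapping primitives; coordinates are from the bounding-box lower-left.
Flange: 240 × 24, A = 5 760 mm², y = 12 mm, Ī = 276 480 mm⁴.
Web: 14 × 130, A = 1 820 mm², y = 89 mm, Ī = 2 563 167 mm⁴.
Centroid: ȳ = ΣA·y / ΣA = 30.488 mm.
Transfer each piece to the centroidal x-axis using Ī + A·d² with d = y − 30.488:
  flange: d = -18.488 mm → contributes +2 245 310 mm⁴
  web: d = 58.512 mm → contributes +8 794 190 mm⁴
Total I = 11 039 501 mm⁴.

Ix ≈ 1.10 × 10⁷ mm⁴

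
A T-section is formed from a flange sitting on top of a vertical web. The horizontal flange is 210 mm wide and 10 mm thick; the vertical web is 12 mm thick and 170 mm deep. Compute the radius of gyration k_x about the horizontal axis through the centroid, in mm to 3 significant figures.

k_x ≈ 56.7 mm

Break the section into simple shapes (no overlaps), measuring from the bottom-left corner of the bounding box.
Flange: 210 × 10, A = 2 100 mm², y = 175 mm, Ī = 17 500 mm⁴.
Web: 12 × 170, A = 2 040 mm², y = 85 mm, Ī = 4 913 000 mm⁴.
Centroid: ȳ = ΣA·y / ΣA = 130.65 mm.
Transfer each piece to the horizontal axis through the centroid using Ī + A·d² with d = y − 130.65:
  flange: d = 44.348 mm → contributes +4 147 632 mm⁴
  web: d = -45.652 mm → contributes +9 164 607 mm⁴
Total I = 13 312 239 mm⁴.
Radius of gyration: k = √(I/A) = √(13 312 239 / 4 140) = 56.706 mm.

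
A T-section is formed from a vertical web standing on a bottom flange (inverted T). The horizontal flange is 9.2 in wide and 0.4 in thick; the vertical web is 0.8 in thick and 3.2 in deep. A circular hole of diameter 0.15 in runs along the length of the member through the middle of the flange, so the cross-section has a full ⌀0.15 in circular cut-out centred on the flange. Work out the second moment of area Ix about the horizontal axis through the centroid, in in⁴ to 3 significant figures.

Ix ≈ 7.12 in⁴

Break the section into simple shapes (no overlaps), measuring from the bottom-left corner of the bounding box.
Flange: 9.2 × 0.4, A = 3.68 in², y = 0.2 in, Ī = 0.049067 in⁴.
Web: 0.8 × 3.2, A = 2.56 in², y = 2 in, Ī = 2.1845 in⁴.
Hole (subtracted): ⌀0.15, A = 0.017671 in², y = 0.2 in, Ī = 0.00002485 in⁴.
Centroid: ȳ = ΣA·y / ΣA = 0.94056 in.
Transfer each piece to the horizontal axis through the centroid using Ī + A·d² with d = y − 0.94056:
  flange: d = -0.74056 in → contributes +2.0673 in⁴
  web: d = 1.0594 in → contributes +5.0579 in⁴
  hole: d = -0.74056 in → contributes −0.0097164 in⁴
Total I = 7.1155 in⁴.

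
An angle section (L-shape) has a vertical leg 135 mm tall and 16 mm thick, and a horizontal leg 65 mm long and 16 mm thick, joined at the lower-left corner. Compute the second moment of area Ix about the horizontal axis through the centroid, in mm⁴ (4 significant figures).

Split into non-overlapping primitives; take the origin at the lower-left of the bounding box.
Vertical leg: 16 × 135, A = 2 160 mm², y = 67.5 mm, Ī = 3 280 500 mm⁴.
Horizontal leg (remainder): 49 × 16, A = 784 mm², y = 8 mm, Ī = 16725.3 mm⁴.
Centroid: ȳ = ΣA·y / ΣA = 51.6549 mm.
Transfer each piece to the horizontal axis through the centroid using Ī + A·d² with d = y − 51.6549:
  vertical leg: d = 15.8451 mm → contributes +3 822 806 mm⁴
  horizontal leg (remainder): d = -43.6549 mm → contributes +1 510 833 mm⁴
Total I = 5 333 639 mm⁴.

Ix ≈ 5.334 × 10⁶ mm⁴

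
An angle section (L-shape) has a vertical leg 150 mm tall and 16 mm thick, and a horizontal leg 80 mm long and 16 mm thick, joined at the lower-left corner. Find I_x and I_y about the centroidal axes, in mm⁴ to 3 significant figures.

I_x ≈ 7.74 × 10⁶ mm⁴, I_y ≈ 1.55 × 10⁶ mm⁴

Break the section into simple shapes (no overlaps), measuring from the bottom-left corner of the bounding box.
Vertical leg: 16 × 150, A = 2 400 mm², y = 75 mm, Ī = 4 500 000 mm⁴.
Horizontal leg (remainder): 64 × 16, A = 1 024 mm², y = 8 mm, Ī = 21 845 mm⁴.
Centroid: ȳ = ΣA·y / ΣA = 54.963 mm.
Transfer each piece to the centroidal x-axis using Ī + A·d² with d = y − 54.963:
  vertical leg: d = 20.037 mm → contributes +5 463 592 mm⁴
  horizontal leg (remainder): d = -46.963 mm → contributes +2 280 264 mm⁴
Total I = 7 743 857 mm⁴.
For the y-axis: x̄ = 19.963 mm.
Repeating about the centroidal y-axis gives I_y = 1 549 137 mm⁴.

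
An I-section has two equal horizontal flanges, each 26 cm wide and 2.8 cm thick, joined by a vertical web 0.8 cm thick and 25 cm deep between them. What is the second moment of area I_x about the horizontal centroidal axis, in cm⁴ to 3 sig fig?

I_x ≈ 2.93 × 10⁴ cm⁴

Break the section into simple shapes (no overlaps), measuring from the bottom-left corner of the bounding box.
Bottom flange: 26 × 2.8, A = 72.8 cm², y = 1.4 cm, Ī = 47.563 cm⁴.
Web: 0.8 × 25, A = 20 cm², y = 15.3 cm, Ī = 1041.7 cm⁴.
Top flange: 26 × 2.8, A = 72.8 cm², y = 29.2 cm, Ī = 47.563 cm⁴.
By symmetry the centroid is at mid-height, ȳ = 15.3 cm.
Transfer each piece to the horizontal centroidal axis using Ī + A·d² with d = y − 15.3:
  bottom flange: d = -13.9 cm → contributes +14 113 cm⁴
  web: d = 0 cm → contributes +1041.7 cm⁴
  top flange: d = 13.9 cm → contributes +14 113 cm⁴
Total I = 29 268 cm⁴.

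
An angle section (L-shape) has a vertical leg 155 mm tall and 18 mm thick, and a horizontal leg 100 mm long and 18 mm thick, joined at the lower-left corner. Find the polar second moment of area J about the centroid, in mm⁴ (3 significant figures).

J ≈ 1.35 × 10⁷ mm⁴

Split into non-overlapping primitives; take the origin at the lower-left of the bounding box.
Vertical leg: 18 × 155, A = 2 790 mm², y = 77.5 mm, Ī = 5 585 813 mm⁴.
Horizontal leg (remainder): 82 × 18, A = 1 476 mm², y = 9 mm, Ī = 39 852 mm⁴.
Centroid: ȳ = ΣA·y / ΣA = 53.8 mm.
Transfer each piece to the centroidal x-axis using Ī + A·d² with d = y − 53.8:
  vertical leg: d = 23.7 mm → contributes +7 152 983 mm⁴
  horizontal leg (remainder): d = -44.8 mm → contributes +3 002 187 mm⁴
Total I = 10 155 171 mm⁴.
For the y-axis: x̄ = 26.3 mm.
Repeating about the centroidal y-axis gives I_y = 3 315 673 mm⁴.
Polar second moment: J = I_x + I_y = 13 470 844 mm⁴.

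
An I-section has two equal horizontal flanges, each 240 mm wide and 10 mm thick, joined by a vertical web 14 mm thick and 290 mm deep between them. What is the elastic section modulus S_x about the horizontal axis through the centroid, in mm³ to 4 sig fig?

Break the section into simple shapes (no overlaps), measuring from the bottom-left corner of the bounding box.
Bottom flange: 240 × 10, A = 2 400 mm², y = 5 mm, Ī = 20 000 mm⁴.
Web: 14 × 290, A = 4 060 mm², y = 155 mm, Ī = 28 453 833 mm⁴.
Top flange: 240 × 10, A = 2 400 mm², y = 305 mm, Ī = 20 000 mm⁴.
By symmetry the centroid is at mid-height, ȳ = 155 mm.
Transfer each piece to the horizontal axis through the centroid using Ī + A·d² with d = y − 155:
  bottom flange: d = -150 mm → contributes +54 020 000 mm⁴
  web: d = 0 mm → contributes +28 453 833 mm⁴
  top flange: d = 150 mm → contributes +54 020 000 mm⁴
Total I = 136 493 833 mm⁴.
Extreme fibre distance c = 155 mm; S = I/c = 880 605 mm³.

S_x ≈ 8.806 × 10⁵ mm³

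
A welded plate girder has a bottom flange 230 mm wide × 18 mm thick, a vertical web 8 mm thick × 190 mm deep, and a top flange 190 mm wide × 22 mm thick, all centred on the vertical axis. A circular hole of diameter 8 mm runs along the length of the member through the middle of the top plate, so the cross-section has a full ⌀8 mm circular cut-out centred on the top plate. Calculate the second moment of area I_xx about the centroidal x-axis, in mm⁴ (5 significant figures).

I_xx ≈ 9.6027 × 10⁷ mm⁴

Split into non-overlapping primitives; take the origin at the lower-left of the bounding box.
Bottom plate: 230 × 18, A = 4 140 mm², y = 9 mm, Ī = 111 780 mm⁴.
Web plate: 8 × 190, A = 1 520 mm², y = 113 mm, Ī = 4 572 667 mm⁴.
Top plate: 190 × 22, A = 4 180 mm², y = 219 mm, Ī = 168593.3 mm⁴.
Hole (subtracted): ⌀8, A = 50.26548 mm², y = 219 mm, Ī = 201.0619 mm⁴.
Centroid: ȳ = ΣA·y / ΣA = 113.7346 mm.
Transfer each piece to the centroidal x-axis using Ī + A·d² with d = y − 113.7346:
  bottom plate: d = -104.7346 mm → contributes +45 524 861 mm⁴
  web plate: d = -0.7346327 mm → contributes +4 573 487 mm⁴
  top plate: d = 105.2654 mm → contributes +46 486 327 mm⁴
  hole: d = 105.2654 mm → contributes −557182.7 mm⁴
Total I = 96 027 493 mm⁴.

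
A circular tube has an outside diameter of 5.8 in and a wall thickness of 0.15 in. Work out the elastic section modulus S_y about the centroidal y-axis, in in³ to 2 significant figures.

S_y ≈ 3.7 in³

Treat the section as a set of non-overlapping primitives; coordinates are from the bounding-box lower-left.
Outer circle: ⌀5.8, A = 26.42 in², x = 2.9 in, Ī = 55.55 in⁴.
Bore (subtracted): ⌀5.5, A = 23.76 in², x = 2.9 in, Ī = 44.92 in⁴.
By symmetry the centroid is at mid-width, x̄ = 2.9 in.
All pieces are centred on the centroidal y-axis, so I = ΣĪ (holes subtracted) = 10.63 in⁴.
Extreme fibre distance c = 2.9 in; S = I/c = 3.666 in³.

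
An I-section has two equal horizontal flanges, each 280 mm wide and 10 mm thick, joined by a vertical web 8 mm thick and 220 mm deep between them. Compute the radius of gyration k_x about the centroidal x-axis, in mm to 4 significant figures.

Treat the section as a set of non-overlapping primitives; coordinates are from the bounding-box lower-left.
Bottom flange: 280 × 10, A = 2 800 mm², y = 5 mm, Ī = 23333.3 mm⁴.
Web: 8 × 220, A = 1 760 mm², y = 120 mm, Ī = 7 098 667 mm⁴.
Top flange: 280 × 10, A = 2 800 mm², y = 235 mm, Ī = 23333.3 mm⁴.
By symmetry the centroid is at mid-height, ȳ = 120 mm.
Transfer each piece to the centroidal x-axis using Ī + A·d² with d = y − 120:
  bottom flange: d = -115 mm → contributes +37 053 333 mm⁴
  web: d = 0 mm → contributes +7 098 667 mm⁴
  top flange: d = 115 mm → contributes +37 053 333 mm⁴
Total I = 81 205 333 mm⁴.
Radius of gyration: k = √(I/A) = √(81 205 333 / 7 360) = 105.04 mm.

k_x ≈ 105.0 mm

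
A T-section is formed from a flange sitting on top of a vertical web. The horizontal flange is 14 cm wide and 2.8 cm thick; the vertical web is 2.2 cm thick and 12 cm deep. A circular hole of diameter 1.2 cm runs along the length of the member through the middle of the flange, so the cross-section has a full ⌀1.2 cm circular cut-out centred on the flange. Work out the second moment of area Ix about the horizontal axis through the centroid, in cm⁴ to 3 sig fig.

Treat the section as a set of non-overlapping primitives; coordinates are from the bounding-box lower-left.
Flange: 14 × 2.8, A = 39.2 cm², y = 13.4 cm, Ī = 25.611 cm⁴.
Web: 2.2 × 12, A = 26.4 cm², y = 6 cm, Ī = 316.8 cm⁴.
Hole (subtracted): ⌀1.2, A = 1.131 cm², y = 13.4 cm, Ī = 0.10179 cm⁴.
Centroid: ȳ = ΣA·y / ΣA = 10.37 cm.
Transfer each piece to the horizontal axis through the centroid using Ī + A·d² with d = y − 10.37:
  flange: d = 3.0303 cm → contributes +385.57 cm⁴
  web: d = -4.3697 cm → contributes +820.89 cm⁴
  hole: d = 3.0303 cm → contributes −10.487 cm⁴
Total I = 1 196 cm⁴.

Ix ≈ 1200 cm⁴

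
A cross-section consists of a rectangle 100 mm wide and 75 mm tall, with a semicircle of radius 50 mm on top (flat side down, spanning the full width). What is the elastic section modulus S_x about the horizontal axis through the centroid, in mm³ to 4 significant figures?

S_x ≈ 1.944 × 10⁵ mm³

Treat the section as a set of non-overlapping primitives; coordinates are from the bounding-box lower-left.
Rectangular body: 100 × 75, A = 7 500 mm², y = 37.5 mm, Ī = 3 515 625 mm⁴.
Semicircular cap: semicircle r = 50, A = 3926.99 mm², y = 96.2207 mm, Ī = 685 981 mm⁴.
Centroid: ȳ = ΣA·y / ΣA = 57.6799 mm.
Transfer each piece to the horizontal axis through the centroid using Ī + A·d² with d = y − 57.6799:
  rectangular body: d = -20.1799 mm → contributes +6 569 837 mm⁴
  semicircular cap: d = 38.5408 mm → contributes +6 519 095 mm⁴
Total I = 13 088 932 mm⁴.
Extreme fibre distance c = 67.3201 mm; S = I/c = 194 428 mm³.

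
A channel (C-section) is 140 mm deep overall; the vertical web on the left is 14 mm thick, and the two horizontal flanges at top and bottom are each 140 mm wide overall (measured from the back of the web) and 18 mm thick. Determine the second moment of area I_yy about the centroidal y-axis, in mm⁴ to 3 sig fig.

I_yy ≈ 1.27 × 10⁷ mm⁴

Treat the section as a set of non-overlapping primitives; coordinates are from the bounding-box lower-left.
Web: 14 × 140, A = 1 960 mm², x = 7 mm, Ī = 32 013 mm⁴.
Top flange (beyond web): 126 × 18, A = 2 268 mm², x = 77 mm, Ī = 3 000 564 mm⁴.
Bottom flange (beyond web): 126 × 18, A = 2 268 mm², x = 77 mm, Ī = 3 000 564 mm⁴.
Centroid: x̄ = ΣA·x / ΣA = 55.879 mm.
Transfer each piece to the centroidal y-axis using Ī + A·d² with d = x − 55.879:
  web: d = -48.879 mm → contributes +4 714 820 mm⁴
  top flange (beyond web): d = 21.121 mm → contributes +4 012 281 mm⁴
  bottom flange (beyond web): d = 21.121 mm → contributes +4 012 281 mm⁴
Total I = 12 739 383 mm⁴.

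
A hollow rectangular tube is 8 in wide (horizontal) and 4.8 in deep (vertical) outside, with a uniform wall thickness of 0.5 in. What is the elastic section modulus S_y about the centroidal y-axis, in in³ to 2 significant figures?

Split into non-overlapping primitives; take the origin at the lower-left of the bounding box.
Outer rectangle: 8 × 4.8, A = 38.4 in², x = 4 in, Ī = 204.8 in⁴.
Inner void (subtracted): 7 × 3.8, A = 26.6 in², x = 4 in, Ī = 108.6 in⁴.
By symmetry the centroid is at mid-width, x̄ = 4 in.
All pieces are centred on the centroidal y-axis, so I = ΣĪ (holes subtracted) = 96.18 in⁴.
Extreme fibre distance c = 4 in; S = I/c = 24.05 in³.

S_y ≈ 24 in³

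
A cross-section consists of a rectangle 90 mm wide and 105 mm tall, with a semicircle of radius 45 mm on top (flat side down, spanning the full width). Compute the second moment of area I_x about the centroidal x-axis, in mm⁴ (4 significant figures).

I_x ≈ 2.133 × 10⁷ mm⁴

Split into non-overlapping primitives; take the origin at the lower-left of the bounding box.
Rectangular body: 90 × 105, A = 9 450 mm², y = 52.5 mm, Ī = 8 682 188 mm⁴.
Semicircular cap: semicircle r = 45, A = 3180.86 mm², y = 124.099 mm, Ī = 450 072 mm⁴.
Centroid: ȳ = ΣA·y / ΣA = 70.5309 mm.
Transfer each piece to the centroidal x-axis using Ī + A·d² with d = y − 70.5309:
  rectangular body: d = -18.0309 mm → contributes +11 754 494 mm⁴
  semicircular cap: d = 53.5677 mm → contributes +9 577 565 mm⁴
Total I = 21 332 059 mm⁴.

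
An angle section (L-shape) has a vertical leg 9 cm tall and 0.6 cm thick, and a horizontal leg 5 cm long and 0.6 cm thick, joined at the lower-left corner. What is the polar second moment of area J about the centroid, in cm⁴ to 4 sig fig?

J ≈ 83.31 cm⁴

Decompose the section into non-overlapping parts with the origin at the bottom-left of its bounding rectangle.
Vertical leg: 0.6 × 9, A = 5.4 cm², y = 4.5 cm, Ī = 36.45 cm⁴.
Horizontal leg (remainder): 4.4 × 0.6, A = 2.64 cm², y = 0.3 cm, Ī = 0.0792 cm⁴.
Centroid: ȳ = ΣA·y / ΣA = 3.1209 cm.
Transfer each piece to the centroidal x-axis using Ī + A·d² with d = y − 3.1209:
  vertical leg: d = 1.3791 cm → contributes +46.7204 cm⁴
  horizontal leg (remainder): d = -2.8209 cm → contributes +21.0869 cm⁴
Total I = 67.8073 cm⁴.
For the y-axis: x̄ = 1.1209 cm.
Repeating about the centroidal y-axis gives I_y = 15.5033 cm⁴.
Polar second moment: J = I_x + I_y = 83.3106 cm⁴.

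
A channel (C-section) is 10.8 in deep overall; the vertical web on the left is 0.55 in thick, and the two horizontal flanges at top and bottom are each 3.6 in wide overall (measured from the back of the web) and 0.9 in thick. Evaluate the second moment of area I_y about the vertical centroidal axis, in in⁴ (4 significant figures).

Break the section into simple shapes (no overlaps), measuring from the bottom-left corner of the bounding box.
Web: 0.55 × 10.8, A = 5.94 in², x = 0.275 in, Ī = 0.149738 in⁴.
Top flange (beyond web): 3.05 × 0.9, A = 2.745 in², x = 2.075 in, Ī = 2.12795 in⁴.
Bottom flange (beyond web): 3.05 × 0.9, A = 2.745 in², x = 2.075 in, Ī = 2.12795 in⁴.
Centroid: x̄ = ΣA·x / ΣA = 1.13957 in.
Transfer each piece to the vertical centroidal axis using Ī + A·d² with d = x − 1.13957:
  web: d = -0.864567 in → contributes +4.58974 in⁴
  top flange (beyond web): d = 0.935433 in → contributes +4.52992 in⁴
  bottom flange (beyond web): d = 0.935433 in → contributes +4.52992 in⁴
Total I = 13.6496 in⁴.

I_y ≈ 13.65 in⁴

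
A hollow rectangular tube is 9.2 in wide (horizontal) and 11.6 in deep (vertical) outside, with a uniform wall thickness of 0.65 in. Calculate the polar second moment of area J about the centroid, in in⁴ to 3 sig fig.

Break the section into simple shapes (no overlaps), measuring from the bottom-left corner of the bounding box.
Outer rectangle: 9.2 × 11.6, A = 106.72 in², y = 5.8 in, Ī = 1196.7 in⁴.
Inner void (subtracted): 7.9 × 10.3, A = 81.37 in², y = 5.8 in, Ī = 719.38 in⁴.
By symmetry the centroid is at mid-height, ȳ = 5.8 in.
All pieces are centred on the centroidal x-axis, so I = ΣĪ (holes subtracted) = 477.31 in⁴.
Repeating about the centroidal y-axis gives I_y = 329.54 in⁴.
Polar second moment: J = I_x + I_y = 806.85 in⁴.

J ≈ 807 in⁴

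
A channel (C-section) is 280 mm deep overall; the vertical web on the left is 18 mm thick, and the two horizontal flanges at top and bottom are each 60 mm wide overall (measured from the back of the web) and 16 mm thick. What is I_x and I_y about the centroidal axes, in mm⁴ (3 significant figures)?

Treat the section as a set of non-overlapping primitives; coordinates are from the bounding-box lower-left.
Web: 18 × 280, A = 5 040 mm², y = 140 mm, Ī = 32 928 000 mm⁴.
Top flange (beyond web): 42 × 16, A = 672 mm², y = 272 mm, Ī = 14 336 mm⁴.
Bottom flange (beyond web): 42 × 16, A = 672 mm², y = 8 mm, Ī = 14 336 mm⁴.
By symmetry the centroid is at mid-height, ȳ = 140 mm.
Transfer each piece to the centroidal x-axis using Ī + A·d² with d = y − 140:
  web: d = 0 mm → contributes +32 928 000 mm⁴
  top flange (beyond web): d = 132 mm → contributes +11 723 264 mm⁴
  bottom flange (beyond web): d = -132 mm → contributes +11 723 264 mm⁴
Total I = 56 374 528 mm⁴.
For the y-axis: x̄ = 15.316 mm.
Repeating about the centroidal y-axis gives I_y = 1 288 595 mm⁴.

I_x ≈ 5.64 × 10⁷ mm⁴, I_y ≈ 1.29 × 10⁶ mm⁴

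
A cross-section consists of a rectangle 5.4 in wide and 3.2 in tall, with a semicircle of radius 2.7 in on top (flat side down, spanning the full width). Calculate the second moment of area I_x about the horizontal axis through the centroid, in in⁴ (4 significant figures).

Break the section into simple shapes (no overlaps), measuring from the bottom-left corner of the bounding box.
Rectangular body: 5.4 × 3.2, A = 17.28 in², y = 1.6 in, Ī = 14.7456 in⁴.
Semicircular cap: semicircle r = 2.7, A = 11.4511 in², y = 4.34592 in, Ī = 5.83293 in⁴.
Centroid: ȳ = ΣA·y / ΣA = 2.69442 in.
Transfer each piece to the horizontal axis through the centroid using Ī + A·d² with d = y − 2.69442:
  rectangular body: d = -1.09442 in → contributes +35.4426 in⁴
  semicircular cap: d = 1.6515 in → contributes +37.0653 in⁴
Total I = 72.5079 in⁴.

I_x ≈ 72.51 in⁴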